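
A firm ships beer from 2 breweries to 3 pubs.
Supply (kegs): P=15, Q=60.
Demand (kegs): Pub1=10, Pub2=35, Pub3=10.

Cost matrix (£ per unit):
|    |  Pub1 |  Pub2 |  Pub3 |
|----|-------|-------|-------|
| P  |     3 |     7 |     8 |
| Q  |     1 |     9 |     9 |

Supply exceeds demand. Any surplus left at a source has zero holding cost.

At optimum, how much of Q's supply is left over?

An optimal plan:
  P->Pub2: 15 × £7 = £105
  Q->Pub1: 10 × £1 = £10
  Q->Pub2: 20 × £9 = £180
  Q->Pub3: 10 × £9 = £90
Total cost = £385.
Q ships 40 of its 60, leaving 20.

20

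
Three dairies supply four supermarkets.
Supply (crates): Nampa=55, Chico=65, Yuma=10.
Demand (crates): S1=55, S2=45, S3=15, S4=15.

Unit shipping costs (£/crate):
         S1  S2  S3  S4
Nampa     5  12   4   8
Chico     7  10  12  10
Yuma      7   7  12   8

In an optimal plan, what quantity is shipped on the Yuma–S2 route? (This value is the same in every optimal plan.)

Optimal shipments:
  Nampa to S1: 25 × £5 = £125
  Nampa to S3: 15 × £4 = £60
  Nampa to S4: 15 × £8 = £120
  Chico to S1: 30 × £7 = £210
  Chico to S2: 35 × £10 = £350
  Yuma to S2: 10 × £7 = £70
Total cost = £935.
So Yuma→S2 carries 10 crates.

10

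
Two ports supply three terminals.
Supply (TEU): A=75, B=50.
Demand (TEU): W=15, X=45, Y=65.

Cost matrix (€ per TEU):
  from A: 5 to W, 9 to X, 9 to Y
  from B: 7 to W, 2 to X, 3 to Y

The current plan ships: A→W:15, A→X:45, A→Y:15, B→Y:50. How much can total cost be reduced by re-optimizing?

45

Current plan cost = 15·5 + 45·9 + 15·9 + 50·3 = €765.
Optimal plan:
  A→W: 15 × €5 = €75
  A→Y: 60 × €9 = €540
  B→X: 45 × €2 = €90
  B→Y: 5 × €3 = €15
Optimal cost = €720.
Saving = 765 − 720 = €45.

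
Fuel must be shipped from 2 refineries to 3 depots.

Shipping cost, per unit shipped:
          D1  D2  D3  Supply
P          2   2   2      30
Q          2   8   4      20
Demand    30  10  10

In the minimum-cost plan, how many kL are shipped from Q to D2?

0

Solving gives:
  P–D1: 10 × 2 = 20
  P–D2: 10 × 2 = 20
  P–D3: 10 × 2 = 20
  Q–D1: 20 × 2 = 40
Total cost = 100.
The route Q→D2 is not used.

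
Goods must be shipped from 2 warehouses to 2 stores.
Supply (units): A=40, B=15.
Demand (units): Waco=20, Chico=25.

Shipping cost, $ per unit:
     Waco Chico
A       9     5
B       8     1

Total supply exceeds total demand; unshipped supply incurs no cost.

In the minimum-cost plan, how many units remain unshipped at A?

An optimal plan:
  A→Waco: 20 × $9 = $180
  A→Chico: 10 × $5 = $50
  B→Chico: 15 × $1 = $15
Total cost = $245.
A ships 30 of its 40, leaving 10.

10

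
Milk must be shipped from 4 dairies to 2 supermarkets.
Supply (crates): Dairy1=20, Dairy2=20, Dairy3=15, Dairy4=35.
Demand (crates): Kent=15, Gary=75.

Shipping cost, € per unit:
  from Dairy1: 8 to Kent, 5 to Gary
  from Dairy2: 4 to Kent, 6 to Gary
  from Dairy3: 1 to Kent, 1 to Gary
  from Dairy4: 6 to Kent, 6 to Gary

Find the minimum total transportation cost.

Optimal allocation:
  Dairy1->Gary: 20 × €5 = €100
  Dairy2->Kent: 15 × €4 = €60
  Dairy2->Gary: 5 × €6 = €30
  Dairy3->Gary: 15 × €1 = €15
  Dairy4->Gary: 35 × €6 = €210
Total = 100 + 60 + 30 + 15 + 210 = €415.

415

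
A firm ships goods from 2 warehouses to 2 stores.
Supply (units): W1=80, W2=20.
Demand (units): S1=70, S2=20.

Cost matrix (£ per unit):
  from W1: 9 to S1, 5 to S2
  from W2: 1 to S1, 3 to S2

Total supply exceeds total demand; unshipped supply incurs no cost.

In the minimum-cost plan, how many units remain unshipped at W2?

0

Minimum-cost shipments:
  W1–S1: 50 × £9 = £450
  W1–S2: 20 × £5 = £100
  W2–S1: 20 × £1 = £20
Total cost = £570.
W2 ships 20 of its 20, leaving 0.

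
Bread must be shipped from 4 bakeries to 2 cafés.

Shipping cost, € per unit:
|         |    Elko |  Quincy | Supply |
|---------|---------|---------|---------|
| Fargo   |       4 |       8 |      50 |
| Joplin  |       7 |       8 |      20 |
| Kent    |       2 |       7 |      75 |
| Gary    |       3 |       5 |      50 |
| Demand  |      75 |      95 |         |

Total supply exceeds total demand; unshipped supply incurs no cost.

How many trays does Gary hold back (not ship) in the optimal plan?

Minimum-cost shipments:
  Fargo to Quincy: 25 trays
  Joplin to Quincy: 20 trays
  Kent to Elko: 75 trays
  Gary to Quincy: 50 trays
Total cost = €760.
Gary ships 50 of its 50, leaving 0.

0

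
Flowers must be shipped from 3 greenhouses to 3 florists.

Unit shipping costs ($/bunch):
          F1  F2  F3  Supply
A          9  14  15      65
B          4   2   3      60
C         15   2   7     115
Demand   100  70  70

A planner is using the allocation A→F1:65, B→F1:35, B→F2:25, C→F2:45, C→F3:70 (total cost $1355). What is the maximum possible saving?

100

Current plan cost = 65·9 + 35·4 + 25·2 + 45·2 + 70·7 = $1355.
Optimal plan:
  A->F1: 65 bunches
  B->F1: 35 bunches
  B->F3: 25 bunches
  C->F2: 70 bunches
  C->F3: 45 bunches
Optimal cost = $1255.
Saving = 1355 − 1255 = $100.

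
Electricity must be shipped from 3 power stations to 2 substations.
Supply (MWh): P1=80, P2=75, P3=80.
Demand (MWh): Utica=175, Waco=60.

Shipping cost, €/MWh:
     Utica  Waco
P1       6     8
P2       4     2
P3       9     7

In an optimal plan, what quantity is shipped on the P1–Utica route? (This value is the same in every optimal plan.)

The minimum-cost plan:
  P1 to Utica: 80 × €6 = €480
  P2 to Utica: 75 × €4 = €300
  P3 to Utica: 20 × €9 = €180
  P3 to Waco: 60 × €7 = €420
Total cost = €1380.
So P1→Utica carries 80 MWh.

80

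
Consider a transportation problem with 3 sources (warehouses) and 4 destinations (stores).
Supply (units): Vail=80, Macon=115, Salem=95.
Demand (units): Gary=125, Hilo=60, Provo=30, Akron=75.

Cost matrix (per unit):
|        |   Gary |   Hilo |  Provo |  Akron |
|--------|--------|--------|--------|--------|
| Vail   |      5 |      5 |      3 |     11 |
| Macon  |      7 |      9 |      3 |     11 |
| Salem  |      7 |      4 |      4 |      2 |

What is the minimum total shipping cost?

1315

One minimum-cost allocation:
  Vail->Gary: 40 × 5 = 200
  Vail->Hilo: 40 × 5 = 200
  Macon->Gary: 85 × 7 = 595
  Macon->Provo: 30 × 3 = 90
  Salem->Hilo: 20 × 4 = 80
  Salem->Akron: 75 × 2 = 150
Total = 200 + 200 + 595 + 90 + 80 + 150 = 1315.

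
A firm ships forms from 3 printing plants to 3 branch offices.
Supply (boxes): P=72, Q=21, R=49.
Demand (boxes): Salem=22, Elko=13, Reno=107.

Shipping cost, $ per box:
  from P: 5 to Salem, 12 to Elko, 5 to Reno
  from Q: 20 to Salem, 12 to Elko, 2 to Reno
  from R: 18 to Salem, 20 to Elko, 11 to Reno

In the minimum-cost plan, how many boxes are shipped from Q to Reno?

The minimum-cost plan:
  P–Salem: 22 × $5 = $110
  P–Elko: 13 × $12 = $156
  P–Reno: 37 × $5 = $185
  Q–Reno: 21 × $2 = $42
  R–Reno: 49 × $11 = $539
Total cost = $1032.
So Q→Reno carries 21 boxes.

21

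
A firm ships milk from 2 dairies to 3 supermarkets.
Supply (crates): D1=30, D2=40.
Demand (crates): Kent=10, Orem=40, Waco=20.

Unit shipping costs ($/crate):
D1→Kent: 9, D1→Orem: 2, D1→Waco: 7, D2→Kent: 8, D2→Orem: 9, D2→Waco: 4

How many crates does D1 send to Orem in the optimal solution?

Solving gives:
  D1->Orem: 30 × $2 = $60
  D2->Kent: 10 × $8 = $80
  D2->Orem: 10 × $9 = $90
  D2->Waco: 20 × $4 = $80
Total cost = $310.
So D1→Orem carries 30 crates.

30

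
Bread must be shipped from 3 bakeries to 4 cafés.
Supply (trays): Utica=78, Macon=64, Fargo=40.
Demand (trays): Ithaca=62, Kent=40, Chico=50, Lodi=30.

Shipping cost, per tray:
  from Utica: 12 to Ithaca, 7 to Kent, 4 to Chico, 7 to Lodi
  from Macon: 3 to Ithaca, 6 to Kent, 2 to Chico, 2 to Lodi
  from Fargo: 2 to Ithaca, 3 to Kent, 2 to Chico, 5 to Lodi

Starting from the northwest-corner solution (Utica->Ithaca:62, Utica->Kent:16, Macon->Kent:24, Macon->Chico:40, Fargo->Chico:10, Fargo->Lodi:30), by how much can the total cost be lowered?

Current plan cost = 62·12 + 16·7 + 24·6 + 40·2 + 10·2 + 30·5 = 1250.
Optimal plan:
  Utica->Kent: 28 × 7 = 196
  Utica->Chico: 50 × 4 = 200
  Macon->Ithaca: 34 × 3 = 102
  Macon->Lodi: 30 × 2 = 60
  Fargo->Ithaca: 28 × 2 = 56
  Fargo->Kent: 12 × 3 = 36
Optimal cost = 650.
Saving = 1250 − 650 = 600.

600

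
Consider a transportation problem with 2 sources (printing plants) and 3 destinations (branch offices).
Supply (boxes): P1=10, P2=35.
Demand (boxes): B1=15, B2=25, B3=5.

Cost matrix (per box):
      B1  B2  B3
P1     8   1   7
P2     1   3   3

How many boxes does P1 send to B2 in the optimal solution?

Optimal shipments:
  P1–B2: 10 boxes
  P2–B1: 15 boxes
  P2–B2: 15 boxes
  P2–B3: 5 boxes
Total cost = 85.
So P1→B2 carries 10 boxes.

10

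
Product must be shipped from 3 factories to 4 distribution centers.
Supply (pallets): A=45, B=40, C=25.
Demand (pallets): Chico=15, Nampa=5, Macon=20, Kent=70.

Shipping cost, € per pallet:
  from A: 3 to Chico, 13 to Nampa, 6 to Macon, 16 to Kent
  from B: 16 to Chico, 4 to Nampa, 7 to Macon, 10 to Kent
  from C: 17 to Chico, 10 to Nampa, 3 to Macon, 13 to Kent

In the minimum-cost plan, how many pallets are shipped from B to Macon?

0

Solving gives:
  A→Chico: 15 pallets
  A→Kent: 30 pallets
  B→Nampa: 5 pallets
  B→Kent: 35 pallets
  C→Macon: 20 pallets
  C→Kent: 5 pallets
Total cost = €1020.
The route B→Macon is not used.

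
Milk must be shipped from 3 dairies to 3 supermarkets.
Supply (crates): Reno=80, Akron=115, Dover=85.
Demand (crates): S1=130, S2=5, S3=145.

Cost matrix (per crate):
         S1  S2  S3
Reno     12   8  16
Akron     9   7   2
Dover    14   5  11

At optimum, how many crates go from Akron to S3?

115

Solving gives:
  Reno to S1: 80 × 12 = 960
  Akron to S3: 115 × 2 = 230
  Dover to S1: 50 × 14 = 700
  Dover to S2: 5 × 5 = 25
  Dover to S3: 30 × 11 = 330
Total cost = 2245.
So Akron→S3 carries 115 crates.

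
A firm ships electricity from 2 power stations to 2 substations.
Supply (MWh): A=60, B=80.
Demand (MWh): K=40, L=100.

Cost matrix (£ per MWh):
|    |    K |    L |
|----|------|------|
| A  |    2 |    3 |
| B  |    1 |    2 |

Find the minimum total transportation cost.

300

An optimal shipping plan:
  A to L: 60 × £3 = £180
  B to K: 40 × £1 = £40
  B to L: 40 × £2 = £80
Total = 180 + 40 + 80 = £300.
(Supply check: A ships 60; B ships 80.)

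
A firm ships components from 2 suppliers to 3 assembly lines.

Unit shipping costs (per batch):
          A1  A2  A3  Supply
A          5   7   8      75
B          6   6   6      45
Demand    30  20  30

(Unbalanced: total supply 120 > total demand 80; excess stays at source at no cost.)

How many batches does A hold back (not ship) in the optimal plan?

Minimum-cost shipments:
  A→A1: 30 batches
  A→A2: 5 batches
  B→A2: 15 batches
  B→A3: 30 batches
Total cost = 455.
A ships 35 of its 75, leaving 40.

40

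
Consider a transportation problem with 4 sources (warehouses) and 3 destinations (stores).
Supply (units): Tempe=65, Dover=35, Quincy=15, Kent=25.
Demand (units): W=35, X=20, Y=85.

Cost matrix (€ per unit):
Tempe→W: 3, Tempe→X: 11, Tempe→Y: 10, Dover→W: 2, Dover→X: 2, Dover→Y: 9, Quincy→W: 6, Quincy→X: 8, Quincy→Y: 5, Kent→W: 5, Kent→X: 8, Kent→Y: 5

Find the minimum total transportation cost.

780

Optimal allocation:
  Tempe→W: 35 × €3 = €105
  Tempe→Y: 30 × €10 = €300
  Dover→X: 20 × €2 = €40
  Dover→Y: 15 × €9 = €135
  Quincy→Y: 15 × €5 = €75
  Kent→Y: 25 × €5 = €125
Total = 105 + 300 + 40 + 135 + 75 + 125 = €780.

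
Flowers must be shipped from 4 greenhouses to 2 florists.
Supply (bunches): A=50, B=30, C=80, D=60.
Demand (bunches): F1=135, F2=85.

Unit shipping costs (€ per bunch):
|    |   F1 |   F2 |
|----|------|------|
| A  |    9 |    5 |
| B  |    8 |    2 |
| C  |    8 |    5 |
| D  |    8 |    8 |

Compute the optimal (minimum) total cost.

An optimal shipping plan:
  A→F2: 50 × €5 = €250
  B→F2: 30 × €2 = €60
  C→F1: 75 × €8 = €600
  C→F2: 5 × €5 = €25
  D→F1: 60 × €8 = €480
Total = 250 + 60 + 600 + 25 + 480 = €1415.
(Supply check: A ships 50; B ships 30; C ships 80; D ships 60.)

1415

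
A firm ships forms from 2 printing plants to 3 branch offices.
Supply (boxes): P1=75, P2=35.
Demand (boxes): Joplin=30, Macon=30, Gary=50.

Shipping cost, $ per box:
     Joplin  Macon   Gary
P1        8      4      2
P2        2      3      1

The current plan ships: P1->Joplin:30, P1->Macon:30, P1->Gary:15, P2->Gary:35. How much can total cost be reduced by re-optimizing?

Current plan cost = 30·8 + 30·4 + 15·2 + 35·1 = $425.
Optimal plan:
  P1→Macon: 30 boxes
  P1→Gary: 45 boxes
  P2→Joplin: 30 boxes
  P2→Gary: 5 boxes
Optimal cost = $275.
Saving = 425 − 275 = $150.

150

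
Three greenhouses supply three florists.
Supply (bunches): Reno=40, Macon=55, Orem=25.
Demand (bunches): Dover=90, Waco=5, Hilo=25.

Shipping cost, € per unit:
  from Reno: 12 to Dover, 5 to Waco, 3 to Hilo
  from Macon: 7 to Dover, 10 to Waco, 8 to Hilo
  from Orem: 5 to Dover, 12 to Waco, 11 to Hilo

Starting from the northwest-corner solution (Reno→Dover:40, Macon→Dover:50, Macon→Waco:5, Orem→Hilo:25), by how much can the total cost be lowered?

425

Current plan cost = 40·12 + 50·7 + 5·10 + 25·11 = €1155.
Optimal plan:
  Reno→Dover: 10 × €12 = €120
  Reno→Waco: 5 × €5 = €25
  Reno→Hilo: 25 × €3 = €75
  Macon→Dover: 55 × €7 = €385
  Orem→Dover: 25 × €5 = €125
Optimal cost = €730.
Saving = 1155 − 730 = €425.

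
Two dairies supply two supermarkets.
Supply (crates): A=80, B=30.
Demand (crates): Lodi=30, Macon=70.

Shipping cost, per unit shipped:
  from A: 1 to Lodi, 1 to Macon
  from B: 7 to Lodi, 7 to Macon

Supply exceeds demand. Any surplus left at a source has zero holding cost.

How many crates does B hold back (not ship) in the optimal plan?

10

Minimum-cost shipments:
  A->Lodi: 30 × 1 = 30
  A->Macon: 50 × 1 = 50
  B->Macon: 20 × 7 = 140
Total cost = 220.
B ships 20 of its 30, leaving 10.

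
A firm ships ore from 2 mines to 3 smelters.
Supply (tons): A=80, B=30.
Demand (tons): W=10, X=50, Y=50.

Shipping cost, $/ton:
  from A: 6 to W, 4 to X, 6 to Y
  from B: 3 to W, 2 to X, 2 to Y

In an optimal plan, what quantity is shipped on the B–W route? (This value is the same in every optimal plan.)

0

Solving gives:
  A–W: 10 × $6 = $60
  A–X: 50 × $4 = $200
  A–Y: 20 × $6 = $120
  B–Y: 30 × $2 = $60
Total cost = $440.
The route B→W is not used.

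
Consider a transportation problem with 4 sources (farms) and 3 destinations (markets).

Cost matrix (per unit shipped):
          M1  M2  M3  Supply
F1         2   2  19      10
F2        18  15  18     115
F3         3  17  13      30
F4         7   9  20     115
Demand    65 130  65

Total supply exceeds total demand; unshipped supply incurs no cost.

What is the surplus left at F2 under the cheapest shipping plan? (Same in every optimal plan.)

Minimum-cost shipments:
  F1->M2: 10 × 2 = 20
  F2->M2: 40 × 15 = 600
  F2->M3: 65 × 18 = 1170
  F3->M1: 30 × 3 = 90
  F4->M1: 35 × 7 = 245
  F4->M2: 80 × 9 = 720
Total cost = 2845.
F2 ships 105 of its 115, leaving 10.

10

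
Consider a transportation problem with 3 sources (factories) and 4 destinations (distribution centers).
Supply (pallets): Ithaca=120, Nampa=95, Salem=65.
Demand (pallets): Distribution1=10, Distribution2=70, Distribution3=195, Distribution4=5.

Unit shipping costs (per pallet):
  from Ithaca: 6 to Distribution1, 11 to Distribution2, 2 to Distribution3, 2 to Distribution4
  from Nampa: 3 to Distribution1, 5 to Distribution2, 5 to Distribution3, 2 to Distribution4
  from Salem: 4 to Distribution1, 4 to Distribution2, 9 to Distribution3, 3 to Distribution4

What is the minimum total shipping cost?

Optimal allocation:
  Ithaca->Distribution3: 120 × 2 = 240
  Nampa->Distribution1: 10 × 3 = 30
  Nampa->Distribution2: 5 × 5 = 25
  Nampa->Distribution3: 75 × 5 = 375
  Nampa->Distribution4: 5 × 2 = 10
  Salem->Distribution2: 65 × 4 = 260
Total = 240 + 30 + 25 + 375 + 10 + 260 = 940.

940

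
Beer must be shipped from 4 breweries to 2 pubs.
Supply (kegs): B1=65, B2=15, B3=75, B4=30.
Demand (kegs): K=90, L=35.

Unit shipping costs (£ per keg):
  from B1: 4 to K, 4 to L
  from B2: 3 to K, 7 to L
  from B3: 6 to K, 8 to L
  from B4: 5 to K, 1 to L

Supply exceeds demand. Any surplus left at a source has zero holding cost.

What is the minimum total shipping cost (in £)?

An optimal shipping plan:
  B1→K: 60 × £4 = £240
  B1→L: 5 × £4 = £20
  B2→K: 15 × £3 = £45
  B3→K: 15 × £6 = £90
  B4→L: 30 × £1 = £30
Total = 240 + 20 + 45 + 90 + 30 = £425.
(Supply check: B1 ships 65; B2 ships 15; B3 ships 15; B4 ships 30.)

425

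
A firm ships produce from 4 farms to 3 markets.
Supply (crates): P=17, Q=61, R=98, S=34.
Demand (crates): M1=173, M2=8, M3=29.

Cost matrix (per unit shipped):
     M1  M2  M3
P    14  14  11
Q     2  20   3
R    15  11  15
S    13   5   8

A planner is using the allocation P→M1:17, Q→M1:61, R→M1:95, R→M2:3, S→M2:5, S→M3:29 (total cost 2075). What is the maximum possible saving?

Current plan cost = 17·14 + 61·2 + 95·15 + 3·11 + 5·5 + 29·8 = 2075.
Optimal plan:
  P->M1: 14 × 14 = 196
  P->M3: 3 × 11 = 33
  Q->M1: 61 × 2 = 122
  R->M1: 98 × 15 = 1470
  S->M2: 8 × 5 = 40
  S->M3: 26 × 8 = 208
Optimal cost = 2069.
Saving = 2075 − 2069 = 6.

6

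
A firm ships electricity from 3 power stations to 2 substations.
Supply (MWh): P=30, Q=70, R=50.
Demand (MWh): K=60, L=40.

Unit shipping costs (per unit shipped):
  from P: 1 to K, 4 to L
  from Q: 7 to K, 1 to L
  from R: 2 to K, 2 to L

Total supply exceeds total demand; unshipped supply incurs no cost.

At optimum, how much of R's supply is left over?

20

Minimum-cost shipments:
  P to K: 30 × 1 = 30
  Q to L: 40 × 1 = 40
  R to K: 30 × 2 = 60
Total cost = 130.
R ships 30 of its 50, leaving 20.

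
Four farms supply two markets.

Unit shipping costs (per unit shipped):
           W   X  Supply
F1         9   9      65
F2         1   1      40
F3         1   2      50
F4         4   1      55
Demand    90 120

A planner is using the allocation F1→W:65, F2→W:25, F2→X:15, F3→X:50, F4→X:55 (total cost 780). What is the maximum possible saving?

Current plan cost = 65·9 + 25·1 + 15·1 + 50·2 + 55·1 = 780.
Optimal plan:
  F1 to W: 40 × 9 = 360
  F1 to X: 25 × 9 = 225
  F2 to X: 40 × 1 = 40
  F3 to W: 50 × 1 = 50
  F4 to X: 55 × 1 = 55
Optimal cost = 730.
Saving = 780 − 730 = 50.

50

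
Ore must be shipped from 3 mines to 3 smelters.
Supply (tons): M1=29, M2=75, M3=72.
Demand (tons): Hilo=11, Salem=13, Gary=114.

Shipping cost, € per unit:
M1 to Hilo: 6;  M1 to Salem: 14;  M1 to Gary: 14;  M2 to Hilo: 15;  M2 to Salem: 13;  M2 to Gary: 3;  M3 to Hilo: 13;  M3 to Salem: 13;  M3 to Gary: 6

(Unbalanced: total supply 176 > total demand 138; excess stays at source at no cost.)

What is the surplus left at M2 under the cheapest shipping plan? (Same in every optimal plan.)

Minimum-cost shipments:
  M1 to Hilo: 11 × €6 = €66
  M2 to Gary: 75 × €3 = €225
  M3 to Salem: 13 × €13 = €169
  M3 to Gary: 39 × €6 = €234
Total cost = €694.
M2 ships 75 of its 75, leaving 0.

0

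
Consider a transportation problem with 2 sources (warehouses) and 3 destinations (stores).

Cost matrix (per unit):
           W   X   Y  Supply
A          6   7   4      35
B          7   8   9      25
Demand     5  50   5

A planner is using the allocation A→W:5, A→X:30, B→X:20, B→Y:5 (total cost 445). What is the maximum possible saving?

20

Current plan cost = 5·6 + 30·7 + 20·8 + 5·9 = 445.
Optimal plan:
  A to W: 5 × 6 = 30
  A to X: 25 × 7 = 175
  A to Y: 5 × 4 = 20
  B to X: 25 × 8 = 200
Optimal cost = 425.
Saving = 445 − 425 = 20.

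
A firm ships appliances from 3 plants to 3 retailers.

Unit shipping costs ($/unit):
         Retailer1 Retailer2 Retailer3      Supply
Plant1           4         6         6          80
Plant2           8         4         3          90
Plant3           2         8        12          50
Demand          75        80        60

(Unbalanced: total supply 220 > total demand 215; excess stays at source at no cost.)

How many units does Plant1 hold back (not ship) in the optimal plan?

An optimal plan:
  Plant1→Retailer1: 25 units
  Plant1→Retailer2: 50 units
  Plant2→Retailer2: 30 units
  Plant2→Retailer3: 60 units
  Plant3→Retailer1: 50 units
Total cost = $800.
Plant1 ships 75 of its 80, leaving 5.

5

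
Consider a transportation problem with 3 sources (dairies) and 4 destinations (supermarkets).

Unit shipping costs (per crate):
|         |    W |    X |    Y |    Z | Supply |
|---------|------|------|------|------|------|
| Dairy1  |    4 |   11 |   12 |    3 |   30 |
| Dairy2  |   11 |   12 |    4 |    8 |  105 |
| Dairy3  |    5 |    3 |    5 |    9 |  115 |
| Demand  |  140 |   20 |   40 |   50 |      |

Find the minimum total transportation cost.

1380

Optimal allocation:
  Dairy1→W: 30 crates
  Dairy2→W: 15 crates
  Dairy2→Y: 40 crates
  Dairy2→Z: 50 crates
  Dairy3→W: 95 crates
  Dairy3→X: 20 crates
Total cost = 1380.
(Supply check: Dairy1 ships 30; Dairy2 ships 105; Dairy3 ships 115.)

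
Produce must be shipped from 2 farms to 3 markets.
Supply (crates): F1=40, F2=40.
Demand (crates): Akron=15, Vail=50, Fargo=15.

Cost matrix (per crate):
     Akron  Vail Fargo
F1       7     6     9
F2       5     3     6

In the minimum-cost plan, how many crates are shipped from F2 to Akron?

Optimal shipments:
  F1–Akron: 15 × 7 = 105
  F1–Vail: 10 × 6 = 60
  F1–Fargo: 15 × 9 = 135
  F2–Vail: 40 × 3 = 120
Total cost = 420.
The route F2→Akron is not used.

0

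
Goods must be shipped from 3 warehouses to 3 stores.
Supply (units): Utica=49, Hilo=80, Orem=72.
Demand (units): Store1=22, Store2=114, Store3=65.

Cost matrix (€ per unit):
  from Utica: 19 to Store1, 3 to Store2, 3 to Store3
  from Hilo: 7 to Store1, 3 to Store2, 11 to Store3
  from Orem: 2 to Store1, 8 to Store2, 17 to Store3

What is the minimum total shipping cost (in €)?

959

A cheapest plan:
  Utica to Store3: 49 × €3 = €147
  Hilo to Store2: 64 × €3 = €192
  Hilo to Store3: 16 × €11 = €176
  Orem to Store1: 22 × €2 = €44
  Orem to Store2: 50 × €8 = €400
Total = 147 + 192 + 176 + 44 + 400 = €959.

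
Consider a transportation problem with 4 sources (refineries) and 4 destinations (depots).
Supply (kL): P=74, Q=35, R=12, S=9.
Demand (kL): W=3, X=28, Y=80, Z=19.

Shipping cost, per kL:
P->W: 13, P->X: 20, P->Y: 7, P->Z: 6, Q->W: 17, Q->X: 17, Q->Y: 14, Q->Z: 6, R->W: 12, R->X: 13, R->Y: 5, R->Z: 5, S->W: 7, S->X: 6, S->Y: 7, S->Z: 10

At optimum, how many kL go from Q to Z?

Optimal shipments:
  P–W: 3 × 13 = 39
  P–Y: 71 × 7 = 497
  Q–X: 16 × 17 = 272
  Q–Z: 19 × 6 = 114
  R–X: 3 × 13 = 39
  R–Y: 9 × 5 = 45
  S–X: 9 × 6 = 54
Total cost = 1060.
So Q→Z carries 19 kL.

19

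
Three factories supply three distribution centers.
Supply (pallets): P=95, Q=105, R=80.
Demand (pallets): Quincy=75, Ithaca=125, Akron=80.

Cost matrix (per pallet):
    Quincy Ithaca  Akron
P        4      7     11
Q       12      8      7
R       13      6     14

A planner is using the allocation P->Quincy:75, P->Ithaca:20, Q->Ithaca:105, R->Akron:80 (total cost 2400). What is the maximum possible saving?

720

Current plan cost = 75·4 + 20·7 + 105·8 + 80·14 = 2400.
Optimal plan:
  P→Quincy: 75 × 4 = 300
  P→Ithaca: 20 × 7 = 140
  Q→Ithaca: 25 × 8 = 200
  Q→Akron: 80 × 7 = 560
  R→Ithaca: 80 × 6 = 480
Optimal cost = 1680.
Saving = 2400 − 1680 = 720.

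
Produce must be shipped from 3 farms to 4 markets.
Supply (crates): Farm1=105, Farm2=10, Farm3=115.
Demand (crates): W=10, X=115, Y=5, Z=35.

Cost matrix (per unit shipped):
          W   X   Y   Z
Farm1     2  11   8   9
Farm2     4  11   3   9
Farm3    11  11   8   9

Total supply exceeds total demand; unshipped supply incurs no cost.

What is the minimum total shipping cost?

An optimal shipping plan:
  Farm1->W: 10 × 2 = 20
  Farm1->X: 95 × 11 = 1045
  Farm2->X: 5 × 11 = 55
  Farm2->Y: 5 × 3 = 15
  Farm3->X: 15 × 11 = 165
  Farm3->Z: 35 × 9 = 315
Total = 20 + 1045 + 55 + 15 + 165 + 315 = 1615.

1615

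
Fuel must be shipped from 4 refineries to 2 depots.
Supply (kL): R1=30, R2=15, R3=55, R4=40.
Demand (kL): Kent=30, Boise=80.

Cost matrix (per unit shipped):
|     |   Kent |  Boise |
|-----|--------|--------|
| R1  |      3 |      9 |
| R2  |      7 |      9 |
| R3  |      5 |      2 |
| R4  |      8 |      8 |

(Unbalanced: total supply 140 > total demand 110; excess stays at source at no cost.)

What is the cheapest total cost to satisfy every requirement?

A cheapest plan:
  R1→Kent: 30 × 3 = 90
  R3→Boise: 55 × 2 = 110
  R4→Boise: 25 × 8 = 200
Total = 90 + 110 + 200 = 400.

400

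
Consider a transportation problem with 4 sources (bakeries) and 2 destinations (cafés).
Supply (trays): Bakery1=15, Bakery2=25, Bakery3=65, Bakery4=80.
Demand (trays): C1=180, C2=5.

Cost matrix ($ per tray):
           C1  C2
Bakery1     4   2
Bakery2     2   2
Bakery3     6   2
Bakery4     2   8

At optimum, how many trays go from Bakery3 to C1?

60

Optimal shipments:
  Bakery1->C1: 15 × $4 = $60
  Bakery2->C1: 25 × $2 = $50
  Bakery3->C1: 60 × $6 = $360
  Bakery3->C2: 5 × $2 = $10
  Bakery4->C1: 80 × $2 = $160
Total cost = $640.
So Bakery3→C1 carries 60 trays.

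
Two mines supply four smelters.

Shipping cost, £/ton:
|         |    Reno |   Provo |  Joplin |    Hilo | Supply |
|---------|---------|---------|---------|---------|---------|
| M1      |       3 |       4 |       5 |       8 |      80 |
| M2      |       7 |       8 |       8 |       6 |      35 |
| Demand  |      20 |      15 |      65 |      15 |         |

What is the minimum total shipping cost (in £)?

Optimal allocation:
  M1 to Reno: 20 × £3 = £60
  M1 to Provo: 15 × £4 = £60
  M1 to Joplin: 45 × £5 = £225
  M2 to Joplin: 20 × £8 = £160
  M2 to Hilo: 15 × £6 = £90
Total = 60 + 60 + 225 + 160 + 90 = £595.

595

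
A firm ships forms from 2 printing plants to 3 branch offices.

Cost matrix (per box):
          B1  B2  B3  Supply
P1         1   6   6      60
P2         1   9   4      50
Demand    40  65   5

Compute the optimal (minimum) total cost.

465

One minimum-cost allocation:
  P1–B2: 60 × 6 = 360
  P2–B1: 40 × 1 = 40
  P2–B2: 5 × 9 = 45
  P2–B3: 5 × 4 = 20
Total = 360 + 40 + 45 + 20 = 465.
(Supply check: P1 ships 60; P2 ships 50.)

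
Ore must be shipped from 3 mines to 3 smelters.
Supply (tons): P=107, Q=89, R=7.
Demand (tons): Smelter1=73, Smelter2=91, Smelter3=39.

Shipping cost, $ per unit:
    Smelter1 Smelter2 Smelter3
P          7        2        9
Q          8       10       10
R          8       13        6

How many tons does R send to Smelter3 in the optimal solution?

7

Optimal shipments:
  P→Smelter2: 91 × $2 = $182
  P→Smelter3: 16 × $9 = $144
  Q→Smelter1: 73 × $8 = $584
  Q→Smelter3: 16 × $10 = $160
  R→Smelter3: 7 × $6 = $42
Total cost = $1112.
So R→Smelter3 carries 7 tons.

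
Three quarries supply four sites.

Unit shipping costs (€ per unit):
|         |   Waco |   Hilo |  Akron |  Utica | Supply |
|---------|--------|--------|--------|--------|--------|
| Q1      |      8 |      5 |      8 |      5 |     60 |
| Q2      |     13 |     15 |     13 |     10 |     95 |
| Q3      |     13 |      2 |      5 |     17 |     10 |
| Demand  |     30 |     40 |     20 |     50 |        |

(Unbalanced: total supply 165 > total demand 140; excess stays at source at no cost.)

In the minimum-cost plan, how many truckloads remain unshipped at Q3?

An optimal plan:
  Q1 to Hilo: 30 × €5 = €150
  Q1 to Akron: 20 × €8 = €160
  Q1 to Utica: 10 × €5 = €50
  Q2 to Waco: 30 × €13 = €390
  Q2 to Utica: 40 × €10 = €400
  Q3 to Hilo: 10 × €2 = €20
Total cost = €1170.
Q3 ships 10 of its 10, leaving 0.

0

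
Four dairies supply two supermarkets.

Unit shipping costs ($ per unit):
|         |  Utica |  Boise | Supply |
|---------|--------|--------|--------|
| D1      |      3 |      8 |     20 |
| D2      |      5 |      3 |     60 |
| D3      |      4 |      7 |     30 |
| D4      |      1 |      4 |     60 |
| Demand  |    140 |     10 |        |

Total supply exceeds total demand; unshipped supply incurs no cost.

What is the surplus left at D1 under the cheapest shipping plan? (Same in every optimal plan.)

An optimal plan:
  D1–Utica: 20 × $3 = $60
  D2–Utica: 30 × $5 = $150
  D2–Boise: 10 × $3 = $30
  D3–Utica: 30 × $4 = $120
  D4–Utica: 60 × $1 = $60
Total cost = $420.
D1 ships 20 of its 20, leaving 0.

0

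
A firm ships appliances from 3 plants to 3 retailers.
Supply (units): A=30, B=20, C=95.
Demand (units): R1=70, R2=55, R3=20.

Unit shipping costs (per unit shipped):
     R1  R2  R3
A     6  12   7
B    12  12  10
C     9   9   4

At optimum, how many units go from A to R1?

30

Solving gives:
  A to R1: 30 × 6 = 180
  B to R1: 20 × 12 = 240
  C to R1: 20 × 9 = 180
  C to R2: 55 × 9 = 495
  C to R3: 20 × 4 = 80
Total cost = 1175.
So A→R1 carries 30 units.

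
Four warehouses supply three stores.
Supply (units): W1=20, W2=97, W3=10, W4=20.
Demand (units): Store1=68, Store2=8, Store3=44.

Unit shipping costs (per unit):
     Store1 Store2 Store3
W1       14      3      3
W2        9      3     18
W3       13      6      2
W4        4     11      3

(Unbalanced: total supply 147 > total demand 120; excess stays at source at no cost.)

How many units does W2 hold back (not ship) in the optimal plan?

27

An optimal plan:
  W1→Store3: 20 units
  W2→Store1: 62 units
  W2→Store2: 8 units
  W3→Store3: 10 units
  W4→Store1: 6 units
  W4→Store3: 14 units
Total cost = 728.
W2 ships 70 of its 97, leaving 27.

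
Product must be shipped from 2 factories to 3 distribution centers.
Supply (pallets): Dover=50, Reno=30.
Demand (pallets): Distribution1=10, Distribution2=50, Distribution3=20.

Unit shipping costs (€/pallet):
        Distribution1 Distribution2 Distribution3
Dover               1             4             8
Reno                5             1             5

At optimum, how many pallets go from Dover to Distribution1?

The minimum-cost plan:
  Dover–Distribution1: 10 pallets
  Dover–Distribution2: 20 pallets
  Dover–Distribution3: 20 pallets
  Reno–Distribution2: 30 pallets
Total cost = €280.
So Dover→Distribution1 carries 10 pallets.

10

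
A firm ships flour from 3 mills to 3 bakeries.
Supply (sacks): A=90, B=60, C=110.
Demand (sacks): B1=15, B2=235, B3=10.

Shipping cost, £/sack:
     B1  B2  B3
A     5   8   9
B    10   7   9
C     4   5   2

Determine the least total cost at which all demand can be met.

1615

One minimum-cost allocation:
  A to B1: 15 × £5 = £75
  A to B2: 75 × £8 = £600
  B to B2: 60 × £7 = £420
  C to B2: 100 × £5 = £500
  C to B3: 10 × £2 = £20
Total = 75 + 600 + 420 + 500 + 20 = £1615.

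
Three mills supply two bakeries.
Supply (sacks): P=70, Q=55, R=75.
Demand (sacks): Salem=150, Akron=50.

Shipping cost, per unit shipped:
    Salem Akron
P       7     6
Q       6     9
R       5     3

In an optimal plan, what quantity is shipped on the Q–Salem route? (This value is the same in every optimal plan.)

The minimum-cost plan:
  P->Salem: 70 × 7 = 490
  Q->Salem: 55 × 6 = 330
  R->Salem: 25 × 5 = 125
  R->Akron: 50 × 3 = 150
Total cost = 1095.
So Q→Salem carries 55 sacks.

55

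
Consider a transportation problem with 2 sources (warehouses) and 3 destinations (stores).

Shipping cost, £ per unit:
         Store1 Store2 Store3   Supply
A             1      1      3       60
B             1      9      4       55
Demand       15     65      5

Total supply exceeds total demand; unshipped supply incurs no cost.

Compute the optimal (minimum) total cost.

140

An optimal shipping plan:
  A->Store2: 60 units
  B->Store1: 15 units
  B->Store2: 5 units
  B->Store3: 5 units
Total cost = £140.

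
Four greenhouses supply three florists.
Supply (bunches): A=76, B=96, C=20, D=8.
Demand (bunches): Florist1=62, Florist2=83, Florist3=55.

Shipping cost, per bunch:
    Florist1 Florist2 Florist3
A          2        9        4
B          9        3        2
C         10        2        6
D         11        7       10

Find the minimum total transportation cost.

523

An optimal shipping plan:
  A→Florist1: 62 × 2 = 124
  A→Florist3: 14 × 4 = 56
  B→Florist2: 55 × 3 = 165
  B→Florist3: 41 × 2 = 82
  C→Florist2: 20 × 2 = 40
  D→Florist2: 8 × 7 = 56
Total = 124 + 56 + 165 + 82 + 40 + 56 = 523.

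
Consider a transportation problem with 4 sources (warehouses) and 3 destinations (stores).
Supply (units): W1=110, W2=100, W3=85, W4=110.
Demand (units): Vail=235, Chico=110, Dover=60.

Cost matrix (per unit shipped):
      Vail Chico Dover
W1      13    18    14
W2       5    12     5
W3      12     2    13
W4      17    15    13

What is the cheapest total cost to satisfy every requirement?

An optimal shipping plan:
  W1→Vail: 110 × 13 = 1430
  W2→Vail: 100 × 5 = 500
  W3→Chico: 85 × 2 = 170
  W4→Vail: 25 × 17 = 425
  W4→Chico: 25 × 15 = 375
  W4→Dover: 60 × 13 = 780
Total = 1430 + 500 + 170 + 425 + 375 + 780 = 3680.

3680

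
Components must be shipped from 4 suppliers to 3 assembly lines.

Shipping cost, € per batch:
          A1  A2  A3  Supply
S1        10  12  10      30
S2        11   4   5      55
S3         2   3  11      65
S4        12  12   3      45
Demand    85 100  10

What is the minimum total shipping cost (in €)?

1110

Optimal allocation:
  S1–A1: 30 batches
  S2–A2: 55 batches
  S3–A1: 55 batches
  S3–A2: 10 batches
  S4–A2: 35 batches
  S4–A3: 10 batches
Total cost = €1110.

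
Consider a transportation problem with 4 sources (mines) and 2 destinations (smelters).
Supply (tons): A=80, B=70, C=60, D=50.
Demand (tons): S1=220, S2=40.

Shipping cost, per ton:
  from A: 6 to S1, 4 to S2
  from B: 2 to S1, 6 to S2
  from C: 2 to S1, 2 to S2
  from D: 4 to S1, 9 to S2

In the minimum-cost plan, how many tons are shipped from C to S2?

The minimum-cost plan:
  A to S1: 40 × 6 = 240
  A to S2: 40 × 4 = 160
  B to S1: 70 × 2 = 140
  C to S1: 60 × 2 = 120
  D to S1: 50 × 4 = 200
Total cost = 860.
The route C→S2 is not used.

0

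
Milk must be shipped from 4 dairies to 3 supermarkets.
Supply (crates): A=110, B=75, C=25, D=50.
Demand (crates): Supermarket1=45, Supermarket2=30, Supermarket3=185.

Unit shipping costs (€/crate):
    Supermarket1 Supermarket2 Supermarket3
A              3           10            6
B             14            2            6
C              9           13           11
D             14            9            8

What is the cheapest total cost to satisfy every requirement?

1530

A cheapest plan:
  A–Supermarket1: 45 × €3 = €135
  A–Supermarket3: 65 × €6 = €390
  B–Supermarket2: 30 × €2 = €60
  B–Supermarket3: 45 × €6 = €270
  C–Supermarket3: 25 × €11 = €275
  D–Supermarket3: 50 × €8 = €400
Total = 135 + 390 + 60 + 270 + 275 + 400 = €1530.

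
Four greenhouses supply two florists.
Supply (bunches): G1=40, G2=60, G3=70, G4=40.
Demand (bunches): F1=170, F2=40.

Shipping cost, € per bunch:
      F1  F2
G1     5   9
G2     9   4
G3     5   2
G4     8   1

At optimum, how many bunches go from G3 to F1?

70

Solving gives:
  G1→F1: 40 × €5 = €200
  G2→F1: 60 × €9 = €540
  G3→F1: 70 × €5 = €350
  G4→F2: 40 × €1 = €40
Total cost = €1130.
So G3→F1 carries 70 bunches.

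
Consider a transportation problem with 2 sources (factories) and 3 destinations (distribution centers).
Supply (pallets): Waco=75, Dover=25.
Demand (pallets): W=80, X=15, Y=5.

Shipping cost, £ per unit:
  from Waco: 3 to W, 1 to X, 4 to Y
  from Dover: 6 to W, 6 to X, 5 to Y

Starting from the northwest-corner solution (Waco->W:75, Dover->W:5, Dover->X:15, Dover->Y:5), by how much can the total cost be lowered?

30

Current plan cost = 75·3 + 5·6 + 15·6 + 5·5 = £370.
Optimal plan:
  Waco→W: 60 × £3 = £180
  Waco→X: 15 × £1 = £15
  Dover→W: 20 × £6 = £120
  Dover→Y: 5 × £5 = £25
Optimal cost = £340.
Saving = 370 − 340 = £30.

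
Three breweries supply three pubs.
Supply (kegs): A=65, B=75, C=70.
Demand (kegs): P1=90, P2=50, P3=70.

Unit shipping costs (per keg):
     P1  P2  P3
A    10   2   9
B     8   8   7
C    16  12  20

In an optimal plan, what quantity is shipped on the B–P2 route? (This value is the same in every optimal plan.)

0

Optimal shipments:
  A->P2: 50 × 2 = 100
  A->P3: 15 × 9 = 135
  B->P1: 20 × 8 = 160
  B->P3: 55 × 7 = 385
  C->P1: 70 × 16 = 1120
Total cost = 1900.
The route B→P2 is not used.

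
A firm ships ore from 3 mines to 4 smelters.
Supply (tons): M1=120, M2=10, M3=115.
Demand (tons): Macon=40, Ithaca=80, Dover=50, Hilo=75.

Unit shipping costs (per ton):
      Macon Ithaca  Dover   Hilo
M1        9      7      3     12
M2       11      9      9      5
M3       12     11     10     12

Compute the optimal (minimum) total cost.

Optimal allocation:
  M1->Ithaca: 70 × 7 = 490
  M1->Dover: 50 × 3 = 150
  M2->Hilo: 10 × 5 = 50
  M3->Macon: 40 × 12 = 480
  M3->Ithaca: 10 × 11 = 110
  M3->Hilo: 65 × 12 = 780
Total = 490 + 150 + 50 + 480 + 110 + 780 = 2060.
(Supply check: M1 ships 120; M2 ships 10; M3 ships 115.)

2060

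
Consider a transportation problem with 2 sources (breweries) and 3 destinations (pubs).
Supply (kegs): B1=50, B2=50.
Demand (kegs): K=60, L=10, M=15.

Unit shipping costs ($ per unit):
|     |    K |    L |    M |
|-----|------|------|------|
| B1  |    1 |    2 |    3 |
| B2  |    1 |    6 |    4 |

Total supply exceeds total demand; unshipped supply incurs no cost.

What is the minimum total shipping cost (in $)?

A cheapest plan:
  B1 to K: 10 kegs
  B1 to L: 10 kegs
  B1 to M: 15 kegs
  B2 to K: 50 kegs
Total cost = $125.

125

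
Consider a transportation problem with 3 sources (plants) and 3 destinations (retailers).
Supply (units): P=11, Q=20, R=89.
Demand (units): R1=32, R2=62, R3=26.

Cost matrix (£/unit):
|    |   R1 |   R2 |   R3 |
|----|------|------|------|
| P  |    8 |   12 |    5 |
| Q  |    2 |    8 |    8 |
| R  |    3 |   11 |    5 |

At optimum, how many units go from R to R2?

The minimum-cost plan:
  P to R3: 11 × £5 = £55
  Q to R2: 20 × £8 = £160
  R to R1: 32 × £3 = £96
  R to R2: 42 × £11 = £462
  R to R3: 15 × £5 = £75
Total cost = £848.
So R→R2 carries 42 units.

42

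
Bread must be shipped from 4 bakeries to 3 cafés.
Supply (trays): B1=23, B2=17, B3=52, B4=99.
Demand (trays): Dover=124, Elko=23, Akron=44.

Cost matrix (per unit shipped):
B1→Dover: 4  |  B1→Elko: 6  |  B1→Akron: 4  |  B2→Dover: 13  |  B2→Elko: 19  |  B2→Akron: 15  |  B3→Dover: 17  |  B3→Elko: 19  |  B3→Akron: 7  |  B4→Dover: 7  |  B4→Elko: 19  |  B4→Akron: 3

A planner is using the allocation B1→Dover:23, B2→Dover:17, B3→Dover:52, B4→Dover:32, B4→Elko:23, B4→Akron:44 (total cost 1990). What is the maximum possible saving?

494

Current plan cost = 23·4 + 17·13 + 52·17 + 32·7 + 23·19 + 44·3 = 1990.
Optimal plan:
  B1 to Elko: 23 × 6 = 138
  B2 to Dover: 17 × 13 = 221
  B3 to Dover: 8 × 17 = 136
  B3 to Akron: 44 × 7 = 308
  B4 to Dover: 99 × 7 = 693
Optimal cost = 1496.
Saving = 1990 − 1496 = 494.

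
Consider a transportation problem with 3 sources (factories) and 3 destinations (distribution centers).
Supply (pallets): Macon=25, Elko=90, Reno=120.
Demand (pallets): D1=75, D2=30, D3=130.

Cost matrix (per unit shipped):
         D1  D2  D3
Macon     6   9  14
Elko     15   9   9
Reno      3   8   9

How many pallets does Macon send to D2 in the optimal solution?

Solving gives:
  Macon->D2: 25 pallets
  Elko->D3: 90 pallets
  Reno->D1: 75 pallets
  Reno->D2: 5 pallets
  Reno->D3: 40 pallets
Total cost = 1660.
So Macon→D2 carries 25 pallets.

25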